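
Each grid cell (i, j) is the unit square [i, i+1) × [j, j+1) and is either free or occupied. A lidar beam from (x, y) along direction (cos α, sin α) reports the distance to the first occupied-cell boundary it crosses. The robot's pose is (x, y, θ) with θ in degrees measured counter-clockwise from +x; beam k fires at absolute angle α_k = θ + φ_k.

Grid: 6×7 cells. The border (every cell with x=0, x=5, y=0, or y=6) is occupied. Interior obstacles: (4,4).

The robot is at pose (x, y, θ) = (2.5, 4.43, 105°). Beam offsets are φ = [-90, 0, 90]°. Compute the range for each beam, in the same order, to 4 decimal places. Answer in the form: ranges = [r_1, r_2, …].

beam 1: φ=-90°, α=15°
  d=(0.9659,0.2588)  start (2,4)  tX=0.5176 tY=2.2023  stride 1/|dx|=1.0353 1/|dy|=3.8637
    cross x-line → (3,4), t=0.5176
    cross x-line → (4,4), t=1.5529 (wall)
  → r_1 = 1.5529
beam 2: φ=0°, α=105°
  d=(-0.2588,0.9659)  start (2,4)  tX=1.9319 tY=0.5901  stride 1/|dx|=3.8637 1/|dy|=1.0353
    cross y-line → (2,5), t=0.5901
    cross y-line → (2,6), t=1.6254 (wall)
  → r_2 = 1.6254
beam 3: φ=90°, α=195°
  d=(-0.9659,-0.2588)  start (2,4)  tX=0.5176 tY=1.6614  stride 1/|dx|=1.0353 1/|dy|=3.8637
    cross x-line → (1,4), t=0.5176
    cross x-line → (0,4), t=1.5529 (wall)
  → r_3 = 1.5529

ranges = [1.5529, 1.6254, 1.5529]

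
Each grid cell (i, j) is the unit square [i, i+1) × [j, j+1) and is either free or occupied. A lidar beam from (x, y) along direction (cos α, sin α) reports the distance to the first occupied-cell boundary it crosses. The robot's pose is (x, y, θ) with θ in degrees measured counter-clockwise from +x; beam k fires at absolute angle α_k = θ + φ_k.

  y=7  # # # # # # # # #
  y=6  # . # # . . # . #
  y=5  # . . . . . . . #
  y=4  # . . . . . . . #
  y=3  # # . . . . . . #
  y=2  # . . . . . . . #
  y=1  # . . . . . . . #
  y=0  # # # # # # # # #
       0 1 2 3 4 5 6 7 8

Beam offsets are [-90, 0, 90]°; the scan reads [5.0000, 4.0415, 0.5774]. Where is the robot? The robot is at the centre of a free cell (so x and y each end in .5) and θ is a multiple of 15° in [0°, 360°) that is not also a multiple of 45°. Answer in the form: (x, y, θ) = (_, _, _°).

Candidates: 38 free-cell centres × 16 headings = 608 poses. Raycast each; keep the one whose scan matches to 4 dp.
  (3.5, 1.5, 30°): beam 1 = 0.5774 ≠ 5.0000 ✗
  (5.5, 1.5, 210°): beam 1 = 5.1962 ≠ 5.0000 ✗
  (4.5, 5.5, 285°): beam 1 = 3.6235 ≠ 5.0000 ✗
  (3.5, 5.5, 330°): beam 2 = 5.1962 ≠ 4.0415 ✗
  …
  (5.5, 1.5, 150°): r_1=5.0000, r_2=4.0415, r_3=0.5774 — all match ✓
Unique over the lattice → pose = (5.5, 1.5, 150°).

(x, y, θ) = (5.5, 1.5, 150°)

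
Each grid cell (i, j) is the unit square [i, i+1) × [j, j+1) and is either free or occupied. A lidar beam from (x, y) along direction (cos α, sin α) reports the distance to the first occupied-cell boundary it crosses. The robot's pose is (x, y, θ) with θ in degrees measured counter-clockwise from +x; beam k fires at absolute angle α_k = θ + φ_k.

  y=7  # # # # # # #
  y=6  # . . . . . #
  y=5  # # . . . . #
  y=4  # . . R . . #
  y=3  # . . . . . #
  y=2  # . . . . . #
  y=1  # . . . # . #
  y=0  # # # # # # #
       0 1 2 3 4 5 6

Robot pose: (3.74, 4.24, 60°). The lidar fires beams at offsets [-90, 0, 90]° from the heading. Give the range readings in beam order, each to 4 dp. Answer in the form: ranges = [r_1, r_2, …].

beam 1: φ=-90°, α=330°
  direction (0.8660, -0.5000); cell (3,4); t to first gridline: x 0.3002, y 0.4800 (then +1.1547 / +2.0000)
    (4,4) via x @ 0.3002
    (4,3) via y @ 0.4800
    (5,3) via x @ 1.4549
    (5,2) via y @ 2.4800
    (6,2) via x @ 2.6096  # hit
  → r_1 = 2.6096
beam 2: φ=0°, α=60°
  direction (0.5000, 0.8660); cell (3,4); t to first gridline: x 0.5200, y 0.8776 (then +2.0000 / +1.1547)
    (4,4) via x @ 0.5200
    (4,5) via y @ 0.8776
    (4,6) via y @ 2.0323
    (5,6) via x @ 2.5200
    (5,7) via y @ 3.1870  # hit
  → r_2 = 3.1870
beam 3: φ=90°, α=150°
  direction (-0.8660, 0.5000); cell (3,4); t to first gridline: x 0.8545, y 1.5200 (then +1.1547 / +2.0000)
    (2,4) via x @ 0.8545
    (2,5) via y @ 1.5200
    (1,5) via x @ 2.0092  # hit
  → r_3 = 2.0092

ranges = [2.6096, 3.1870, 2.0092]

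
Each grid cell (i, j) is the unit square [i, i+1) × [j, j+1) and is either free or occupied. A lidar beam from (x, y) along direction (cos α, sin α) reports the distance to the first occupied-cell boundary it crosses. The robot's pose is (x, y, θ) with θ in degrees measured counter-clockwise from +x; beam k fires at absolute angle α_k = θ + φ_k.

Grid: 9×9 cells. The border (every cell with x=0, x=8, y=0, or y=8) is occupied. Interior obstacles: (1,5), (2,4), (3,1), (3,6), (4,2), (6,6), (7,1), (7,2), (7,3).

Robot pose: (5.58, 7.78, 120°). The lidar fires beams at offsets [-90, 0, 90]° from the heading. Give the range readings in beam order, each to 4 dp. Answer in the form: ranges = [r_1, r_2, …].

beam 1: φ=-90°, α=30°
  dir = (cos 30°, sin 30°) = (0.8660, 0.5000); from cell (5,7)
  next x-line at t=0.4850, next y-line at t=0.4400; Δt_x=1.1547, Δt_y=2.0000
    y: enter (5,8) at t=0.4400 ← occupied
  → r_1 = 0.4400
beam 2: φ=0°, α=120°
  dir = (cos 120°, sin 120°) = (-0.5000, 0.8660); from cell (5,7)
  next x-line at t=1.1600, next y-line at t=0.2540; Δt_x=2.0000, Δt_y=1.1547
    y: enter (5,8) at t=0.2540 ← occupied
  → r_2 = 0.2540
beam 3: φ=90°, α=210°
  dir = (cos 210°, sin 210°) = (-0.8660, -0.5000); from cell (5,7)
  next x-line at t=0.6697, next y-line at t=1.5600; Δt_x=1.1547, Δt_y=2.0000
    x: enter (4,7) at t=0.6697
    y: enter (4,6) at t=1.5600
    x: enter (3,6) at t=1.8244 ← occupied
  → r_3 = 1.8244

ranges = [0.4400, 0.2540, 1.8244]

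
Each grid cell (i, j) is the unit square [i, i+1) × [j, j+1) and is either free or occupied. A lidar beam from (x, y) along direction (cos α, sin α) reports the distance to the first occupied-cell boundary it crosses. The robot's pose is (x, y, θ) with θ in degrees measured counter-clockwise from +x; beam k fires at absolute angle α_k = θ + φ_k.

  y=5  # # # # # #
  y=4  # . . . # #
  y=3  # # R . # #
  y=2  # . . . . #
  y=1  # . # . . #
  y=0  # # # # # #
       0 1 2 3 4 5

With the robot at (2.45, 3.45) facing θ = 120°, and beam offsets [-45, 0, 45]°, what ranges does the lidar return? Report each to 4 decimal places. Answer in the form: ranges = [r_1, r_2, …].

ranges = [1.6047, 1.7898, 0.4659]

beam 1: φ=-45°, α=75°
  dir = (cos 75°, sin 75°) = (0.2588, 0.9659); from cell (2,3)
  next x-line at t=2.1250, next y-line at t=0.5694; Δt_x=3.8637, Δt_y=1.0353
    y: enter (2,4) at t=0.5694
    y: enter (2,5) at t=1.6047 ← occupied
  → r_1 = 1.6047
beam 2: φ=0°, α=120°
  dir = (cos 120°, sin 120°) = (-0.5000, 0.8660); from cell (2,3)
  next x-line at t=0.9000, next y-line at t=0.6351; Δt_x=2.0000, Δt_y=1.1547
    y: enter (2,4) at t=0.6351
    x: enter (1,4) at t=0.9000
    y: enter (1,5) at t=1.7898 ← occupied
  → r_2 = 1.7898
beam 3: φ=45°, α=165°
  dir = (cos 165°, sin 165°) = (-0.9659, 0.2588); from cell (2,3)
  next x-line at t=0.4659, next y-line at t=2.1250; Δt_x=1.0353, Δt_y=3.8637
    x: enter (1,3) at t=0.4659 ← occupied
  → r_3 = 0.4659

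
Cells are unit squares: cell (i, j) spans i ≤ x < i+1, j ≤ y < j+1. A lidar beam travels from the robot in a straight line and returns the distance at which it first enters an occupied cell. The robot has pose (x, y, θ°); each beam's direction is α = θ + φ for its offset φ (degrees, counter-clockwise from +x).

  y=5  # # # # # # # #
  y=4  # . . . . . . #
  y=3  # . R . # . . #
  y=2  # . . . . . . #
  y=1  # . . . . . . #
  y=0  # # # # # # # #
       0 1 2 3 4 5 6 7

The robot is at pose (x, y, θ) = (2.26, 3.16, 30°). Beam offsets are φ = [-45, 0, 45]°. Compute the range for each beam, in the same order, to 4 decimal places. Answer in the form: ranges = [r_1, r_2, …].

beam 1: φ=-45°, α=345°
  d=(0.9659,-0.2588)  start (2,3)  tX=0.7661 tY=0.6182  stride 1/|dx|=1.0353 1/|dy|=3.8637
    cross y-line → (2,2), t=0.6182
    cross x-line → (3,2), t=0.7661
    cross x-line → (4,2), t=1.8014
    cross x-line → (5,2), t=2.8367
    cross x-line → (6,2), t=3.8719
    cross y-line → (6,1), t=4.4819
    cross x-line → (7,1), t=4.9072 (wall)
  → r_1 = 4.9072
beam 2: φ=0°, α=30°
  d=(0.8660,0.5000)  start (2,3)  tX=0.8545 tY=1.6800  stride 1/|dx|=1.1547 1/|dy|=2.0000
    cross x-line → (3,3), t=0.8545
    cross y-line → (3,4), t=1.6800
    cross x-line → (4,4), t=2.0092
    cross x-line → (5,4), t=3.1639
    cross y-line → (5,5), t=3.6800 (wall)
  → r_2 = 3.6800
beam 3: φ=45°, α=75°
  d=(0.2588,0.9659)  start (2,3)  tX=2.8591 tY=0.8696  stride 1/|dx|=3.8637 1/|dy|=1.0353
    cross y-line → (2,4), t=0.8696
    cross y-line → (2,5), t=1.9049 (wall)
  → r_3 = 1.9049

ranges = [4.9072, 3.6800, 1.9049]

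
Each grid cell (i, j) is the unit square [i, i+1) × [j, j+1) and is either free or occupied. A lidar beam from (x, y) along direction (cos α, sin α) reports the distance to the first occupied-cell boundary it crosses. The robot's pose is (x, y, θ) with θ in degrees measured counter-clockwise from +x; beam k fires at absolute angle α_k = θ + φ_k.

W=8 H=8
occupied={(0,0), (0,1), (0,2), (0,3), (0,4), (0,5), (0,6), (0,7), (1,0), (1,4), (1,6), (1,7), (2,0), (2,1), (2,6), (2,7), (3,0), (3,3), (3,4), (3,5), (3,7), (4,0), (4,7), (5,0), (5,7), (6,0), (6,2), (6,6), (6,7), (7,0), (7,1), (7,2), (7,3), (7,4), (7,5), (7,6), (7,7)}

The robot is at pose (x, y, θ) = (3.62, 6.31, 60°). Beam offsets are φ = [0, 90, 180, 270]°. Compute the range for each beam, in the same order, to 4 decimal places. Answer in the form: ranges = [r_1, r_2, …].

beam 1: φ=0°, α=60°
  cosα=0.5000 sinα=0.8660 | (3,6) | tMaxX 0.7600 tMaxY 0.7967 | tΔX 2.0000 tΔY 1.1547
    t=0.7600 [x] (4,6)
    t=0.7967 [y] (4,7) — stop
  → r_1 = 0.7967
beam 2: φ=90°, α=150°
  cosα=-0.8660 sinα=0.5000 | (3,6) | tMaxX 0.7159 tMaxY 1.3800 | tΔX 1.1547 tΔY 2.0000
    t=0.7159 [x] (2,6) — stop
  → r_2 = 0.7159
beam 3: φ=180°, α=240°
  cosα=-0.5000 sinα=-0.8660 | (3,6) | tMaxX 1.2400 tMaxY 0.3580 | tΔX 2.0000 tΔY 1.1547
    t=0.3580 [y] (3,5) — stop
  → r_3 = 0.3580
beam 4: φ=270°, α=330°
  cosα=0.8660 sinα=-0.5000 | (3,6) | tMaxX 0.4388 tMaxY 0.6200 | tΔX 1.1547 tΔY 2.0000
    t=0.4388 [x] (4,6)
    t=0.6200 [y] (4,5)
    t=1.5935 [x] (5,5)
    t=2.6200 [y] (5,4)
    t=2.7482 [x] (6,4)
    t=3.9029 [x] (7,4) — stop
  → r_4 = 3.9029

ranges = [0.7967, 0.7159, 0.3580, 3.9029]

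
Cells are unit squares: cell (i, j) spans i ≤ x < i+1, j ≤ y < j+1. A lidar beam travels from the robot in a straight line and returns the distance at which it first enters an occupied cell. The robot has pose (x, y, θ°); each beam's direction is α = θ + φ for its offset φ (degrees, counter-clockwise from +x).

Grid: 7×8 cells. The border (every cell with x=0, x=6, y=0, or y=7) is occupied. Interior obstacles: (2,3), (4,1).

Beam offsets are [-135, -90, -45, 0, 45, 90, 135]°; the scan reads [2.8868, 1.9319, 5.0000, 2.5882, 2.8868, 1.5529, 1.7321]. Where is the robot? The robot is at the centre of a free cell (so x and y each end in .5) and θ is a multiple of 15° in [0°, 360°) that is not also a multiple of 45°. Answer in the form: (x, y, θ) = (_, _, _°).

(x, y, θ) = (3.5, 5.5, 345°)

Enumerate (i+0.5, j+0.5, θ) over the 28 free cells and 16 admissible headings. For each, cast all 7 beams and compare to the given ranges.
  (3.5, 4.5, 60°): beam 1 = 2.5882 ≠ 2.8868 ✗
  (1.5, 6.5, 255°): beam 1 = 0.5774 ≠ 2.8868 ✗
  (1.5, 5.5, 120°): beam 1 = 4.6587 ≠ 2.8868 ✗
  (3.5, 2.5, 195°): beam 1 = 5.0000 ≠ 2.8868 ✗
  …
  (3.5, 5.5, 345°): r_1=2.8868, r_2=1.9319, r_3=5.0000, r_4=2.5882, r_5=2.8868, r_6=1.5529, r_7=1.7321 — all match ✓
Only this pose fits every beam.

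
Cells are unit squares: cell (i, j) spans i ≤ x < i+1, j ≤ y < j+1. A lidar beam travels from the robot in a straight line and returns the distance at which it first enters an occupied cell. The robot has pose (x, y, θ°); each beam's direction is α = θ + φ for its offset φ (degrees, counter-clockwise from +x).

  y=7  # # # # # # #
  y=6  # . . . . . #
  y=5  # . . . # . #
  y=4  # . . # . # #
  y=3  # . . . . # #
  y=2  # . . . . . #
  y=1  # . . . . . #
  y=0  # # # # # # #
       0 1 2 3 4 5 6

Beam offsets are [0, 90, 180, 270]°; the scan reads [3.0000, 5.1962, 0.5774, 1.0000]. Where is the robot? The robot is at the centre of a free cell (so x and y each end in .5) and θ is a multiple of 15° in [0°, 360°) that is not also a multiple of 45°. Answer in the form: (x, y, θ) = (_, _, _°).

(x, y, θ) = (1.5, 2.5, 330°)

Enumerate (i+0.5, j+0.5, θ) over the 26 free cells and 16 admissible headings. For each, cast all 4 beams and compare to the given ranges.
  (1.5, 3.5, 330°): beam 1 = 5.0000 ≠ 3.0000 ✗
  (3.5, 5.5, 75°): beam 1 = 1.5529 ≠ 3.0000 ✗
  (1.5, 3.5, 120°): beam 1 = 1.0000 ≠ 3.0000 ✗
  …
  (1.5, 2.5, 330°): r_1=3.0000, r_2=5.1962, r_3=0.5774, r_4=1.0000 — all match ✓
Unique over the lattice → pose = (1.5, 2.5, 330°).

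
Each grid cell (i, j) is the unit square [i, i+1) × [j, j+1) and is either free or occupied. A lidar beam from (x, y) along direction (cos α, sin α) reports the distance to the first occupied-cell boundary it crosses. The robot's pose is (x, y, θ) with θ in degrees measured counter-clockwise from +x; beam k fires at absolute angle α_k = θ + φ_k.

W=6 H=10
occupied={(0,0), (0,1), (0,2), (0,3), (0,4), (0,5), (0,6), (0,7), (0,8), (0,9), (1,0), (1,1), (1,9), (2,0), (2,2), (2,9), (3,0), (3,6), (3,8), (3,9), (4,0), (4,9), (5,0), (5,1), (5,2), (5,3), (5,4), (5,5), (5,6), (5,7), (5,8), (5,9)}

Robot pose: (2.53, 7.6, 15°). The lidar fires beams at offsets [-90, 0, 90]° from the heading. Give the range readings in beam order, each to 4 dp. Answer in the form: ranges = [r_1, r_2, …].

beam 1: φ=-90°, α=285°
  direction (0.2588, -0.9659); cell (2,7); t to first gridline: x 1.8159, y 0.6212 (then +3.8637 / +1.0353)
    (2,6) via y @ 0.6212
    (2,5) via y @ 1.6564
    (3,5) via x @ 1.8159
    (3,4) via y @ 2.6917
    (3,3) via y @ 3.7270
    (3,2) via y @ 4.7623
    (4,2) via x @ 5.6796
    (4,1) via y @ 5.7975
    (4,0) via y @ 6.8328  # hit
  → r_1 = 6.8328
beam 2: φ=0°, α=15°
  direction (0.9659, 0.2588); cell (2,7); t to first gridline: x 0.4866, y 1.5455 (then +1.0353 / +3.8637)
    (3,7) via x @ 0.4866
    (4,7) via x @ 1.5219
    (4,8) via y @ 1.5455
    (5,8) via x @ 2.5571  # hit
  → r_2 = 2.5571
beam 3: φ=90°, α=105°
  direction (-0.2588, 0.9659); cell (2,7); t to first gridline: x 2.0478, y 0.4141 (then +3.8637 / +1.0353)
    (2,8) via y @ 0.4141
    (2,9) via y @ 1.4494  # hit
  → r_3 = 1.4494

ranges = [6.8328, 2.5571, 1.4494]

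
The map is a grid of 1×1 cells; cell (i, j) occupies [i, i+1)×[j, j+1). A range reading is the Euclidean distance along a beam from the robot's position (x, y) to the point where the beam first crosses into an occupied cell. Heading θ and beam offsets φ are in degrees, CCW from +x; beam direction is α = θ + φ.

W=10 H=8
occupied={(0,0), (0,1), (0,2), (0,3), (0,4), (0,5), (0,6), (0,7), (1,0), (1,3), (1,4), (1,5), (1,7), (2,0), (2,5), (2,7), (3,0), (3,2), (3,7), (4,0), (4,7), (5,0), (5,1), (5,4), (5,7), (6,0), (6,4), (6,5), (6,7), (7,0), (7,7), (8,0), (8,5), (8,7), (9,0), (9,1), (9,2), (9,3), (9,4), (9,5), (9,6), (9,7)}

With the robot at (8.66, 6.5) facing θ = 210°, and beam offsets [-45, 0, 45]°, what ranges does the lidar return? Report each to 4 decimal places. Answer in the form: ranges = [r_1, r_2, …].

ranges = [1.9319, 1.9168, 0.5176]

beam 1: φ=-45°, α=165°
  direction (-0.9659, 0.2588); cell (8,6); t to first gridline: x 0.6833, y 1.9319 (then +1.0353 / +3.8637)
    (7,6) via x @ 0.6833
    (6,6) via x @ 1.7186
    (6,7) via y @ 1.9319  # hit
  → r_1 = 1.9319
beam 2: φ=0°, α=210°
  direction (-0.8660, -0.5000); cell (8,6); t to first gridline: x 0.7621, y 1.0000 (then +1.1547 / +2.0000)
    (7,6) via x @ 0.7621
    (7,5) via y @ 1.0000
    (6,5) via x @ 1.9168  # hit
  → r_2 = 1.9168
beam 3: φ=45°, α=255°
  direction (-0.2588, -0.9659); cell (8,6); t to first gridline: x 2.5500, y 0.5176 (then +3.8637 / +1.0353)
    (8,5) via y @ 0.5176  # hit
  → r_3 = 0.5176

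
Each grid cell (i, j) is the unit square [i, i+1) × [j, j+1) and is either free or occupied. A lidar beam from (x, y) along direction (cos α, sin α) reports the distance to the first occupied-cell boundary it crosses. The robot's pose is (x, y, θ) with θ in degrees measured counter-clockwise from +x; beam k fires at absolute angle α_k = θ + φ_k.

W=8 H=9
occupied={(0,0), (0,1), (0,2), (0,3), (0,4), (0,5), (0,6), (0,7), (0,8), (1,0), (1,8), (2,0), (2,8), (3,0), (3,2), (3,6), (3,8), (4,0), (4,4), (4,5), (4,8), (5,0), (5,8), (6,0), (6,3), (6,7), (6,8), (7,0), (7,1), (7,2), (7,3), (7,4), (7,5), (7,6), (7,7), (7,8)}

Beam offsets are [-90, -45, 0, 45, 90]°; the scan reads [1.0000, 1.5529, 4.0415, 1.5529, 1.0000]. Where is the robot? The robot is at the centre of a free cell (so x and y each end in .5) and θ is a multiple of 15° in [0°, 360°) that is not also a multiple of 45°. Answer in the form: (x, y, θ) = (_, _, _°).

The pose lattice has 36·16 = 576 candidates. Test each by forward raycasting.
  (5.5, 4.5, 300°): beam 1 = 0.5774 ≠ 1.0000 ✗
  (2.5, 2.5, 210°): beam 1 = 3.0000 ≠ 1.0000 ✗
  (4.5, 7.5, 285°): beam 1 = 3.6235 ≠ 1.0000 ✗
  (6.5, 1.5, 105°): beam 1 = 0.5176 ≠ 1.0000 ✗
  …
  (4.5, 7.5, 300°): r_1=1.0000, r_2=1.5529, r_3=4.0415, r_4=1.5529, r_5=1.0000 — all match ✓
Unique over the lattice → pose = (4.5, 7.5, 300°).

(x, y, θ) = (4.5, 7.5, 300°)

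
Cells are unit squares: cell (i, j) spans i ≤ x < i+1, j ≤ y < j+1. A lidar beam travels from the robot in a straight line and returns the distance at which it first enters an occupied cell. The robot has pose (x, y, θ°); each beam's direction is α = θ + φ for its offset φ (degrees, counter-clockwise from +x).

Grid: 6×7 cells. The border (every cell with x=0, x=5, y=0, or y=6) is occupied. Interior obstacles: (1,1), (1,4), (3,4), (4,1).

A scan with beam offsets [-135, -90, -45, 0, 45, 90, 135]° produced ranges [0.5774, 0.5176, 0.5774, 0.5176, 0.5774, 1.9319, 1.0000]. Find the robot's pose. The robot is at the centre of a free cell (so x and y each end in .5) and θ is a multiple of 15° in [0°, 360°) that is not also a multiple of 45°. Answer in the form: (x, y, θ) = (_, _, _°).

The pose lattice has 16·16 = 256 candidates. Test each by forward raycasting.
  (2.5, 1.5, 165°): beam 1 = 2.8868 ≠ 0.5774 ✗
  (4.5, 2.5, 240°): beam 1 = 1.9319 ≠ 0.5774 ✗
  (1.5, 2.5, 345°): beam 4 = 2.5882 ≠ 0.5176 ✗
  (3.5, 2.5, 345°): beam 1 = 1.7321 ≠ 0.5774 ✗
  …
  (1.5, 5.5, 255°): r_1=0.5774, r_2=0.5176, r_3=0.5774, r_4=0.5176, r_5=0.5774, r_6=1.9319, r_7=1.0000 — all match ✓
Only this pose fits every beam.

(x, y, θ) = (1.5, 5.5, 255°)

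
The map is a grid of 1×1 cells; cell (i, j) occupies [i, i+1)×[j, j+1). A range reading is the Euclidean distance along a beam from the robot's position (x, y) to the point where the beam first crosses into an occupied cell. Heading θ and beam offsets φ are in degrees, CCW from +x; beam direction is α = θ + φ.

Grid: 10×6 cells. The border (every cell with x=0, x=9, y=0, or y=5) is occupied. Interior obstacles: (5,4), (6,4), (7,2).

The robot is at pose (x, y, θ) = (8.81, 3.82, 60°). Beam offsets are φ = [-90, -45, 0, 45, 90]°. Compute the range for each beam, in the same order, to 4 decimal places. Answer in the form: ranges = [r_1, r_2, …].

ranges = [0.2194, 0.1967, 0.3800, 1.2216, 2.0900]

beam 1: φ=-90°, α=330°
  direction (0.8660, -0.5000); cell (8,3); t to first gridline: x 0.2194, y 1.6400 (then +1.1547 / +2.0000)
    (9,3) via x @ 0.2194  # hit
  → r_1 = 0.2194
beam 2: φ=-45°, α=15°
  direction (0.9659, 0.2588); cell (8,3); t to first gridline: x 0.1967, y 0.6955 (then +1.0353 / +3.8637)
    (9,3) via x @ 0.1967  # hit
  → r_2 = 0.1967
beam 3: φ=0°, α=60°
  direction (0.5000, 0.8660); cell (8,3); t to first gridline: x 0.3800, y 0.2078 (then +2.0000 / +1.1547)
    (8,4) via y @ 0.2078
    (9,4) via x @ 0.3800  # hit
  → r_3 = 0.3800
beam 4: φ=45°, α=105°
  direction (-0.2588, 0.9659); cell (8,3); t to first gridline: x 3.1296, y 0.1863 (then +3.8637 / +1.0353)
    (8,4) via y @ 0.1863
    (8,5) via y @ 1.2216  # hit
  → r_4 = 1.2216
beam 5: φ=90°, α=150°
  direction (-0.8660, 0.5000); cell (8,3); t to first gridline: x 0.9353, y 0.3600 (then +1.1547 / +2.0000)
    (8,4) via y @ 0.3600
    (7,4) via x @ 0.9353
    (6,4) via x @ 2.0900  # hit
  → r_5 = 2.0900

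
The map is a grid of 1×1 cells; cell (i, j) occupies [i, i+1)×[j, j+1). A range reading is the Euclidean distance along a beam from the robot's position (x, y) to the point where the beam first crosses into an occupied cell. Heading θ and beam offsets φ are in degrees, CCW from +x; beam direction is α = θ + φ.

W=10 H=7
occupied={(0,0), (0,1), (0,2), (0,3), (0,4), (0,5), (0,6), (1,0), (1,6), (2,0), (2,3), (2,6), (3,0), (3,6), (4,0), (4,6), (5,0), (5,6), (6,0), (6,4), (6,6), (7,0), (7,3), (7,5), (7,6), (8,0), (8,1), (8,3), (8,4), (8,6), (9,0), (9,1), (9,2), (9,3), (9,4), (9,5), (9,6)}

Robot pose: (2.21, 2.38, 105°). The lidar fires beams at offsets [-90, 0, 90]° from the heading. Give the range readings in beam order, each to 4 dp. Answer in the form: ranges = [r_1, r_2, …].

ranges = [4.9590, 0.6419, 1.2527]

beam 1: φ=-90°, α=15°
  direction (0.9659, 0.2588); cell (2,2); t to first gridline: x 0.8179, y 2.3955 (then +1.0353 / +3.8637)
    (3,2) via x @ 0.8179
    (4,2) via x @ 1.8531
    (4,3) via y @ 2.3955
    (5,3) via x @ 2.8884
    (6,3) via x @ 3.9237
    (7,3) via x @ 4.9590  # hit
  → r_1 = 4.9590
beam 2: φ=0°, α=105°
  direction (-0.2588, 0.9659); cell (2,2); t to first gridline: x 0.8114, y 0.6419 (then +3.8637 / +1.0353)
    (2,3) via y @ 0.6419  # hit
  → r_2 = 0.6419
beam 3: φ=90°, α=195°
  direction (-0.9659, -0.2588); cell (2,2); t to first gridline: x 0.2174, y 1.4682 (then +1.0353 / +3.8637)
    (1,2) via x @ 0.2174
    (0,2) via x @ 1.2527  # hit
  → r_3 = 1.2527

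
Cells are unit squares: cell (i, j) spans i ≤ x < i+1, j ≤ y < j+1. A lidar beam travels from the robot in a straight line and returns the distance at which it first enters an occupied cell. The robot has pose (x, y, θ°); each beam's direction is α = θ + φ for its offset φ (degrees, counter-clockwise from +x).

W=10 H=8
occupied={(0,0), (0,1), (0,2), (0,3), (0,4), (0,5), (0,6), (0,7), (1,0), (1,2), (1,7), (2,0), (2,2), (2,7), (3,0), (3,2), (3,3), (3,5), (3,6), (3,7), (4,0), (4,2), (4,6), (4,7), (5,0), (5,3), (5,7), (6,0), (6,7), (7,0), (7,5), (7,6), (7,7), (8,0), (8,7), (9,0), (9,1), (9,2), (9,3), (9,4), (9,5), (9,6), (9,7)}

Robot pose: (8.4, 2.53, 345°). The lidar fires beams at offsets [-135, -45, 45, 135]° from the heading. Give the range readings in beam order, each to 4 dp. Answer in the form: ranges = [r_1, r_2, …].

ranges = [3.0600, 1.2000, 0.6928, 5.1615]

beam 1: φ=-135°, α=210°
  direction (-0.8660, -0.5000); cell (8,2); t to first gridline: x 0.4619, y 1.0600 (then +1.1547 / +2.0000)
    (7,2) via x @ 0.4619
    (7,1) via y @ 1.0600
    (6,1) via x @ 1.6166
    (5,1) via x @ 2.7713
    (5,0) via y @ 3.0600  # hit
  → r_1 = 3.0600
beam 2: φ=-45°, α=300°
  direction (0.5000, -0.8660); cell (8,2); t to first gridline: x 1.2000, y 0.6120 (then +2.0000 / +1.1547)
    (8,1) via y @ 0.6120
    (9,1) via x @ 1.2000  # hit
  → r_2 = 1.2000
beam 3: φ=45°, α=30°
  direction (0.8660, 0.5000); cell (8,2); t to first gridline: x 0.6928, y 0.9400 (then +1.1547 / +2.0000)
    (9,2) via x @ 0.6928  # hit
  → r_3 = 0.6928
beam 4: φ=135°, α=120°
  direction (-0.5000, 0.8660); cell (8,2); t to first gridline: x 0.8000, y 0.5427 (then +2.0000 / +1.1547)
    (8,3) via y @ 0.5427
    (7,3) via x @ 0.8000
    (7,4) via y @ 1.6974
    (6,4) via x @ 2.8000
    (6,5) via y @ 2.8521
    (6,6) via y @ 4.0068
    (5,6) via x @ 4.8000
    (5,7) via y @ 5.1615  # hit
  → r_4 = 5.1615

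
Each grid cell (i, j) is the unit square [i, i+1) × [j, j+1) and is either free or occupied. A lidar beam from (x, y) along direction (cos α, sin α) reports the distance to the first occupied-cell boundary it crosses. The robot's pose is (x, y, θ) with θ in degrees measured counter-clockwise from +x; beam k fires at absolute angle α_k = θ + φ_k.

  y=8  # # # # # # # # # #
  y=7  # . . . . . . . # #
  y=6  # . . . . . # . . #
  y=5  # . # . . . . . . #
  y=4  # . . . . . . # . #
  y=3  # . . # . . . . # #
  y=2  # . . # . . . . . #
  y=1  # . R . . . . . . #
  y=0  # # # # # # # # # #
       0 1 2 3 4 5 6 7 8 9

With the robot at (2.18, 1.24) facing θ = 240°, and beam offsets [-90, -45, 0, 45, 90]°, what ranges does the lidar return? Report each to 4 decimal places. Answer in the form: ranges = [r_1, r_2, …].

beam 1: φ=-90°, α=150°
  d=(-0.8660,0.5000)  start (2,1)  tX=0.2078 tY=1.5200  stride 1/|dx|=1.1547 1/|dy|=2.0000
    cross x-line → (1,1), t=0.2078
    cross x-line → (0,1), t=1.3625 (wall)
  → r_1 = 1.3625
beam 2: φ=-45°, α=195°
  d=(-0.9659,-0.2588)  start (2,1)  tX=0.1863 tY=0.9273  stride 1/|dx|=1.0353 1/|dy|=3.8637
    cross x-line → (1,1), t=0.1863
    cross y-line → (1,0), t=0.9273 (wall)
  → r_2 = 0.9273
beam 3: φ=0°, α=240°
  d=(-0.5000,-0.8660)  start (2,1)  tX=0.3600 tY=0.2771  stride 1/|dx|=2.0000 1/|dy|=1.1547
    cross y-line → (2,0), t=0.2771 (wall)
  → r_3 = 0.2771
beam 4: φ=45°, α=285°
  d=(0.2588,-0.9659)  start (2,1)  tX=3.1682 tY=0.2485  stride 1/|dx|=3.8637 1/|dy|=1.0353
    cross y-line → (2,0), t=0.2485 (wall)
  → r_4 = 0.2485
beam 5: φ=90°, α=330°
  d=(0.8660,-0.5000)  start (2,1)  tX=0.9469 tY=0.4800  stride 1/|dx|=1.1547 1/|dy|=2.0000
    cross y-line → (2,0), t=0.4800 (wall)
  → r_5 = 0.4800

ranges = [1.3625, 0.9273, 0.2771, 0.2485, 0.4800]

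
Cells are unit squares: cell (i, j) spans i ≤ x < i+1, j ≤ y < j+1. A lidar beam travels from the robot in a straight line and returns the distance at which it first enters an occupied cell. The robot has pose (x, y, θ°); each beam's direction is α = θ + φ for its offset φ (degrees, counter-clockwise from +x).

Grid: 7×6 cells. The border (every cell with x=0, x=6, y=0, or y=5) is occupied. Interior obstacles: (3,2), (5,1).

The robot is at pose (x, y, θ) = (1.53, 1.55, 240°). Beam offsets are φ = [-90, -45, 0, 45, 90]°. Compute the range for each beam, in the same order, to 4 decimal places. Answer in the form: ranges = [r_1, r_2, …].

beam 1: φ=-90°, α=150°
  cosα=-0.8660 sinα=0.5000 | (1,1) | tMaxX 0.6120 tMaxY 0.9000 | tΔX 1.1547 tΔY 2.0000
    t=0.6120 [x] (0,1) — stop
  → r_1 = 0.6120
beam 2: φ=-45°, α=195°
  cosα=-0.9659 sinα=-0.2588 | (1,1) | tMaxX 0.5487 tMaxY 2.1250 | tΔX 1.0353 tΔY 3.8637
    t=0.5487 [x] (0,1) — stop
  → r_2 = 0.5487
beam 3: φ=0°, α=240°
  cosα=-0.5000 sinα=-0.8660 | (1,1) | tMaxX 1.0600 tMaxY 0.6351 | tΔX 2.0000 tΔY 1.1547
    t=0.6351 [y] (1,0) — stop
  → r_3 = 0.6351
beam 4: φ=45°, α=285°
  cosα=0.2588 sinα=-0.9659 | (1,1) | tMaxX 1.8159 tMaxY 0.5694 | tΔX 3.8637 tΔY 1.0353
    t=0.5694 [y] (1,0) — stop
  → r_4 = 0.5694
beam 5: φ=90°, α=330°
  cosα=0.8660 sinα=-0.5000 | (1,1) | tMaxX 0.5427 tMaxY 1.1000 | tΔX 1.1547 tΔY 2.0000
    t=0.5427 [x] (2,1)
    t=1.1000 [y] (2,0) — stop
  → r_5 = 1.1000

ranges = [0.6120, 0.5487, 0.6351, 0.5694, 1.1000]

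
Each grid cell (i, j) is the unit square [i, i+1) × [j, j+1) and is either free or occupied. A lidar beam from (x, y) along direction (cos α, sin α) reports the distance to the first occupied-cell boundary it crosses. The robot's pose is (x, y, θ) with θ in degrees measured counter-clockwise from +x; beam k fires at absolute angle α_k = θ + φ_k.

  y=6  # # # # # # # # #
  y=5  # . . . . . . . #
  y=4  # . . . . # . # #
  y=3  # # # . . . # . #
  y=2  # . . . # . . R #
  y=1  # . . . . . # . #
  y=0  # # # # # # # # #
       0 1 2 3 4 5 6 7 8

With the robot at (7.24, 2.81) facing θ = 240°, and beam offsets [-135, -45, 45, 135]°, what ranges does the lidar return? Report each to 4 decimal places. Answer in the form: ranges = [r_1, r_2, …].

beam 1: φ=-135°, α=105°
  d=(-0.2588,0.9659)  start (7,2)  tX=0.9273 tY=0.1967  stride 1/|dx|=3.8637 1/|dy|=1.0353
    cross y-line → (7,3), t=0.1967
    cross x-line → (6,3), t=0.9273 (wall)
  → r_1 = 0.9273
beam 2: φ=-45°, α=195°
  d=(-0.9659,-0.2588)  start (7,2)  tX=0.2485 tY=3.1296  stride 1/|dx|=1.0353 1/|dy|=3.8637
    cross x-line → (6,2), t=0.2485
    cross x-line → (5,2), t=1.2837
    cross x-line → (4,2), t=2.3190 (wall)
  → r_2 = 2.3190
beam 3: φ=45°, α=285°
  d=(0.2588,-0.9659)  start (7,2)  tX=2.9364 tY=0.8386  stride 1/|dx|=3.8637 1/|dy|=1.0353
    cross y-line → (7,1), t=0.8386
    cross y-line → (7,0), t=1.8738 (wall)
  → r_3 = 1.8738
beam 4: φ=135°, α=15°
  d=(0.9659,0.2588)  start (7,2)  tX=0.7868 tY=0.7341  stride 1/|dx|=1.0353 1/|dy|=3.8637
    cross y-line → (7,3), t=0.7341
    cross x-line → (8,3), t=0.7868 (wall)
  → r_4 = 0.7868

ranges = [0.9273, 2.3190, 1.8738, 0.7868]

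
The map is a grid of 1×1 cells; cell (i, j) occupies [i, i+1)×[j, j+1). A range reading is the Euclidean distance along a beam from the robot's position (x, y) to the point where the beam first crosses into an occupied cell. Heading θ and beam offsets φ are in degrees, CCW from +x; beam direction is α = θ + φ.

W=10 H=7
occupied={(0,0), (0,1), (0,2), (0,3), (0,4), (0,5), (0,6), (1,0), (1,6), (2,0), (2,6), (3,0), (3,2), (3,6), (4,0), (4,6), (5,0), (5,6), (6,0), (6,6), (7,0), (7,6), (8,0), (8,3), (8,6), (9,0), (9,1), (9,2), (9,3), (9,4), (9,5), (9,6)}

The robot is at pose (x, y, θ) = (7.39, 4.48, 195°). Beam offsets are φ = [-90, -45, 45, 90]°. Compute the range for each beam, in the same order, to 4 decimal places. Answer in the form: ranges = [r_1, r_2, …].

ranges = [1.5736, 3.0400, 4.0184, 3.6028]

beam 1: φ=-90°, α=105°
  dir = (cos 105°, sin 105°) = (-0.2588, 0.9659); from cell (7,4)
  next x-line at t=1.5068, next y-line at t=0.5383; Δt_x=3.8637, Δt_y=1.0353
    y: enter (7,5) at t=0.5383
    x: enter (6,5) at t=1.5068
    y: enter (6,6) at t=1.5736 ← occupied
  → r_1 = 1.5736
beam 2: φ=-45°, α=150°
  dir = (cos 150°, sin 150°) = (-0.8660, 0.5000); from cell (7,4)
  next x-line at t=0.4503, next y-line at t=1.0400; Δt_x=1.1547, Δt_y=2.0000
    x: enter (6,4) at t=0.4503
    y: enter (6,5) at t=1.0400
    x: enter (5,5) at t=1.6050
    x: enter (4,5) at t=2.7597
    y: enter (4,6) at t=3.0400 ← occupied
  → r_2 = 3.0400
beam 3: φ=45°, α=240°
  dir = (cos 240°, sin 240°) = (-0.5000, -0.8660); from cell (7,4)
  next x-line at t=0.7800, next y-line at t=0.5543; Δt_x=2.0000, Δt_y=1.1547
    y: enter (7,3) at t=0.5543
    x: enter (6,3) at t=0.7800
    y: enter (6,2) at t=1.7090
    x: enter (5,2) at t=2.7800
    y: enter (5,1) at t=2.8637
    y: enter (5,0) at t=4.0184 ← occupied
  → r_3 = 4.0184
beam 4: φ=90°, α=285°
  dir = (cos 285°, sin 285°) = (0.2588, -0.9659); from cell (7,4)
  next x-line at t=2.3569, next y-line at t=0.4969; Δt_x=3.8637, Δt_y=1.0353
    y: enter (7,3) at t=0.4969
    y: enter (7,2) at t=1.5322
    x: enter (8,2) at t=2.3569
    y: enter (8,1) at t=2.5675
    y: enter (8,0) at t=3.6028 ← occupied
  → r_4 = 3.6028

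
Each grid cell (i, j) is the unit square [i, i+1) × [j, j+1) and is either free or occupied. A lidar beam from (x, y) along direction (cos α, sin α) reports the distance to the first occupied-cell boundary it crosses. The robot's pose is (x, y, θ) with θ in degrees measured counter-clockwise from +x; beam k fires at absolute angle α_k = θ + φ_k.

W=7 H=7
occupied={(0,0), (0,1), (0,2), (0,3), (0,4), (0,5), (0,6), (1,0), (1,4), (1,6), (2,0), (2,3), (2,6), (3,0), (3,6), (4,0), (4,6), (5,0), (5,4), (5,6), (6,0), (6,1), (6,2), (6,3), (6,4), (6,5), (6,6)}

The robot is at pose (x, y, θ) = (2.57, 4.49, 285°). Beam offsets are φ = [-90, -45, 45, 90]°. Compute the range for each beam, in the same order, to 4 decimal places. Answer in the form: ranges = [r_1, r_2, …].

ranges = [0.5901, 0.5658, 3.9606, 3.5510]

beam 1: φ=-90°, α=195°
  d=(-0.9659,-0.2588)  start (2,4)  tX=0.5901 tY=1.8932  stride 1/|dx|=1.0353 1/|dy|=3.8637
    cross x-line → (1,4), t=0.5901 (wall)
  → r_1 = 0.5901
beam 2: φ=-45°, α=240°
  d=(-0.5000,-0.8660)  start (2,4)  tX=1.1400 tY=0.5658  stride 1/|dx|=2.0000 1/|dy|=1.1547
    cross y-line → (2,3), t=0.5658 (wall)
  → r_2 = 0.5658
beam 3: φ=45°, α=330°
  d=(0.8660,-0.5000)  start (2,4)  tX=0.4965 tY=0.9800  stride 1/|dx|=1.1547 1/|dy|=2.0000
    cross x-line → (3,4), t=0.4965
    cross y-line → (3,3), t=0.9800
    cross x-line → (4,3), t=1.6512
    cross x-line → (5,3), t=2.8059
    cross y-line → (5,2), t=2.9800
    cross x-line → (6,2), t=3.9606 (wall)
  → r_3 = 3.9606
beam 4: φ=90°, α=15°
  d=(0.9659,0.2588)  start (2,4)  tX=0.4452 tY=1.9705  stride 1/|dx|=1.0353 1/|dy|=3.8637
    cross x-line → (3,4), t=0.4452
    cross x-line → (4,4), t=1.4804
    cross y-line → (4,5), t=1.9705
    cross x-line → (5,5), t=2.5157
    cross x-line → (6,5), t=3.5510 (wall)
  → r_4 = 3.5510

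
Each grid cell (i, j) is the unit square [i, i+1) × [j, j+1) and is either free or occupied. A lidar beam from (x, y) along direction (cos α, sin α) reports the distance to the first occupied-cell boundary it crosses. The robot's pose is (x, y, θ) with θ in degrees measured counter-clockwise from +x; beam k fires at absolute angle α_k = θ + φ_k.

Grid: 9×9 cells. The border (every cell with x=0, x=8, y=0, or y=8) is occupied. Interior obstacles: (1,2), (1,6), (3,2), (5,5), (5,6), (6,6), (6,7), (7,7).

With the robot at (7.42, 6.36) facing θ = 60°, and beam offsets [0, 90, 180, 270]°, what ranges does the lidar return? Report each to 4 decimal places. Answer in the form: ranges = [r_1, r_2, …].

ranges = [0.7390, 0.4850, 6.1892, 0.6697]

beam 1: φ=0°, α=60°
  d=(0.5000,0.8660)  start (7,6)  tX=1.1600 tY=0.7390  stride 1/|dx|=2.0000 1/|dy|=1.1547
    cross y-line → (7,7), t=0.7390 (wall)
  → r_1 = 0.7390
beam 2: φ=90°, α=150°
  d=(-0.8660,0.5000)  start (7,6)  tX=0.4850 tY=1.2800  stride 1/|dx|=1.1547 1/|dy|=2.0000
    cross x-line → (6,6), t=0.4850 (wall)
  → r_2 = 0.4850
beam 3: φ=180°, α=240°
  d=(-0.5000,-0.8660)  start (7,6)  tX=0.8400 tY=0.4157  stride 1/|dx|=2.0000 1/|dy|=1.1547
    cross y-line → (7,5), t=0.4157
    cross x-line → (6,5), t=0.8400
    cross y-line → (6,4), t=1.5704
    cross y-line → (6,3), t=2.7251
    cross x-line → (5,3), t=2.8400
    cross y-line → (5,2), t=3.8798
    cross x-line → (4,2), t=4.8400
    cross y-line → (4,1), t=5.0345
    cross y-line → (4,0), t=6.1892 (wall)
  → r_3 = 6.1892
beam 4: φ=270°, α=330°
  d=(0.8660,-0.5000)  start (7,6)  tX=0.6697 tY=0.7200  stride 1/|dx|=1.1547 1/|dy|=2.0000
    cross x-line → (8,6), t=0.6697 (wall)
  → r_4 = 0.6697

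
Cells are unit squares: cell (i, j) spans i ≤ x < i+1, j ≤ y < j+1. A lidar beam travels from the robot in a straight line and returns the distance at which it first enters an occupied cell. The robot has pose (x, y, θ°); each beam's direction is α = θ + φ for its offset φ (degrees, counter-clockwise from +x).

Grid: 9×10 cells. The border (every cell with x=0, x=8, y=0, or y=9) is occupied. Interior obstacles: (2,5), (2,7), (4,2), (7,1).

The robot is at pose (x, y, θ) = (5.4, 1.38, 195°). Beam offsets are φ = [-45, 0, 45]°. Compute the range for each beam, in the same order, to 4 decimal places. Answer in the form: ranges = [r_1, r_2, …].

beam 1: φ=-45°, α=150°
  d=(-0.8660,0.5000)  start (5,1)  tX=0.4619 tY=1.2400  stride 1/|dx|=1.1547 1/|dy|=2.0000
    cross x-line → (4,1), t=0.4619
    cross y-line → (4,2), t=1.2400 (wall)
  → r_1 = 1.2400
beam 2: φ=0°, α=195°
  d=(-0.9659,-0.2588)  start (5,1)  tX=0.4141 tY=1.4682  stride 1/|dx|=1.0353 1/|dy|=3.8637
    cross x-line → (4,1), t=0.4141
    cross x-line → (3,1), t=1.4494
    cross y-line → (3,0), t=1.4682 (wall)
  → r_2 = 1.4682
beam 3: φ=45°, α=240°
  d=(-0.5000,-0.8660)  start (5,1)  tX=0.8000 tY=0.4388  stride 1/|dx|=2.0000 1/|dy|=1.1547
    cross y-line → (5,0), t=0.4388 (wall)
  → r_3 = 0.4388

ranges = [1.2400, 1.4682, 0.4388]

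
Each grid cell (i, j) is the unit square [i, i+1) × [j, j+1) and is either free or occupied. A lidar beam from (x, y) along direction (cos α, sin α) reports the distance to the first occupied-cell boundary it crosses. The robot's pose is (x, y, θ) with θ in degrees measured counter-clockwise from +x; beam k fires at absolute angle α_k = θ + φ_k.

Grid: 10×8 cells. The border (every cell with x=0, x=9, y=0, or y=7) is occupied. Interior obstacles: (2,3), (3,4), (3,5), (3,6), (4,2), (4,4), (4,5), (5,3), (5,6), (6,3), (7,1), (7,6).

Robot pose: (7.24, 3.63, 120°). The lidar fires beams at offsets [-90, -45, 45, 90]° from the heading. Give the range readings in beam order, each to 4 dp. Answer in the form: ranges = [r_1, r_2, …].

ranges = [2.0323, 2.4536, 0.2485, 0.2771]

beam 1: φ=-90°, α=30°
  d=(0.8660,0.5000)  start (7,3)  tX=0.8776 tY=0.7400  stride 1/|dx|=1.1547 1/|dy|=2.0000
    cross y-line → (7,4), t=0.7400
    cross x-line → (8,4), t=0.8776
    cross x-line → (9,4), t=2.0323 (wall)
  → r_1 = 2.0323
beam 2: φ=-45°, α=75°
  d=(0.2588,0.9659)  start (7,3)  tX=2.9364 tY=0.3831  stride 1/|dx|=3.8637 1/|dy|=1.0353
    cross y-line → (7,4), t=0.3831
    cross y-line → (7,5), t=1.4183
    cross y-line → (7,6), t=2.4536 (wall)
  → r_2 = 2.4536
beam 3: φ=45°, α=165°
  d=(-0.9659,0.2588)  start (7,3)  tX=0.2485 tY=1.4296  stride 1/|dx|=1.0353 1/|dy|=3.8637
    cross x-line → (6,3), t=0.2485 (wall)
  → r_3 = 0.2485
beam 4: φ=90°, α=210°
  d=(-0.8660,-0.5000)  start (7,3)  tX=0.2771 tY=1.2600  stride 1/|dx|=1.1547 1/|dy|=2.0000
    cross x-line → (6,3), t=0.2771 (wall)
  → r_4 = 0.2771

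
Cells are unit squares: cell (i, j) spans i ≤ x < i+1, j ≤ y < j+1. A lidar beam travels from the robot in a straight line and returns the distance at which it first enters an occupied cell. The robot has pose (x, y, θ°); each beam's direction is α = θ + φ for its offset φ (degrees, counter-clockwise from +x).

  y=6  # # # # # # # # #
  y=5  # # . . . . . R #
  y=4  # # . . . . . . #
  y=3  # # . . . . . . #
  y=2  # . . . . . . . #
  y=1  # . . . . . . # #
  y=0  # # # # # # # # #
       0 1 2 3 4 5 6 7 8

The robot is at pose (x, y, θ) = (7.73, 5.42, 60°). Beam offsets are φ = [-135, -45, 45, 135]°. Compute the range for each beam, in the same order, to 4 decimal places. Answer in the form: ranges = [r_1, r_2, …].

beam 1: φ=-135°, α=285°
  d=(0.2588,-0.9659)  start (7,5)  tX=1.0432 tY=0.4348  stride 1/|dx|=3.8637 1/|dy|=1.0353
    cross y-line → (7,4), t=0.4348
    cross x-line → (8,4), t=1.0432 (wall)
  → r_1 = 1.0432
beam 2: φ=-45°, α=15°
  d=(0.9659,0.2588)  start (7,5)  tX=0.2795 tY=2.2409  stride 1/|dx|=1.0353 1/|dy|=3.8637
    cross x-line → (8,5), t=0.2795 (wall)
  → r_2 = 0.2795
beam 3: φ=45°, α=105°
  d=(-0.2588,0.9659)  start (7,5)  tX=2.8205 tY=0.6005  stride 1/|dx|=3.8637 1/|dy|=1.0353
    cross y-line → (7,6), t=0.6005 (wall)
  → r_3 = 0.6005
beam 4: φ=135°, α=195°
  d=(-0.9659,-0.2588)  start (7,5)  tX=0.7558 tY=1.6228  stride 1/|dx|=1.0353 1/|dy|=3.8637
    cross x-line → (6,5), t=0.7558
    cross y-line → (6,4), t=1.6228
    cross x-line → (5,4), t=1.7910
    cross x-line → (4,4), t=2.8263
    cross x-line → (3,4), t=3.8616
    cross x-line → (2,4), t=4.8969
    cross y-line → (2,3), t=5.4865
    cross x-line → (1,3), t=5.9321 (wall)
  → r_4 = 5.9321

ranges = [1.0432, 0.2795, 0.6005, 5.9321]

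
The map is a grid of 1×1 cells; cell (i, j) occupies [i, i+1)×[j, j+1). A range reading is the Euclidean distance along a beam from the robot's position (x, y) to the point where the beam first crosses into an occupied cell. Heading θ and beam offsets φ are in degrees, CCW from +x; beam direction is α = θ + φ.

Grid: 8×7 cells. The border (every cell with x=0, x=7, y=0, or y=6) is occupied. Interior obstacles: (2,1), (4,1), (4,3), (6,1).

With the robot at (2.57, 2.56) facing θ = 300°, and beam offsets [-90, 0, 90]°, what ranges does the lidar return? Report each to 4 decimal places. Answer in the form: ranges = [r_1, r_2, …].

beam 1: φ=-90°, α=210°
  d=(-0.8660,-0.5000)  start (2,2)  tX=0.6582 tY=1.1200  stride 1/|dx|=1.1547 1/|dy|=2.0000
    cross x-line → (1,2), t=0.6582
    cross y-line → (1,1), t=1.1200
    cross x-line → (0,1), t=1.8129 (wall)
  → r_1 = 1.8129
beam 2: φ=0°, α=300°
  d=(0.5000,-0.8660)  start (2,2)  tX=0.8600 tY=0.6466  stride 1/|dx|=2.0000 1/|dy|=1.1547
    cross y-line → (2,1), t=0.6466 (wall)
  → r_2 = 0.6466
beam 3: φ=90°, α=30°
  d=(0.8660,0.5000)  start (2,2)  tX=0.4965 tY=0.8800  stride 1/|dx|=1.1547 1/|dy|=2.0000
    cross x-line → (3,2), t=0.4965
    cross y-line → (3,3), t=0.8800
    cross x-line → (4,3), t=1.6512 (wall)
  → r_3 = 1.6512

ranges = [1.8129, 0.6466, 1.6512]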